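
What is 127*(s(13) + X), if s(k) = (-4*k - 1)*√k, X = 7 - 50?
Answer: -5461 - 6731*√13 ≈ -29730.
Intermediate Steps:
X = -43
s(k) = √k*(-1 - 4*k) (s(k) = (-1 - 4*k)*√k = √k*(-1 - 4*k))
127*(s(13) + X) = 127*(√13*(-1 - 4*13) - 43) = 127*(√13*(-1 - 52) - 43) = 127*(√13*(-53) - 43) = 127*(-53*√13 - 43) = 127*(-43 - 53*√13) = -5461 - 6731*√13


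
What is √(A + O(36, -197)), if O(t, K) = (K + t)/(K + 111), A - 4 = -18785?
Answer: 3*I*√15432270/86 ≈ 137.04*I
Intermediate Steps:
A = -18781 (A = 4 - 18785 = -18781)
O(t, K) = (K + t)/(111 + K)
√(A + O(36, -197)) = √(-18781 + (-197 + 36)/(111 - 197)) = √(-18781 - 161/(-86)) = √(-18781 - 1/86*(-161)) = √(-18781 + 161/86) = √(-1615005/86) = 3*I*√15432270/86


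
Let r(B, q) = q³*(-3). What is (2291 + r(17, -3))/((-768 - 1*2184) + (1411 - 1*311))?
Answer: -593/463 ≈ -1.2808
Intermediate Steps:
r(B, q) = -3*q³
(2291 + r(17, -3))/((-768 - 1*2184) + (1411 - 1*311)) = (2291 - 3*(-3)³)/((-768 - 1*2184) + (1411 - 1*311)) = (2291 - 3*(-27))/((-768 - 2184) + (1411 - 311)) = (2291 + 81)/(-2952 + 1100) = 2372/(-1852) = 2372*(-1/1852) = -593/463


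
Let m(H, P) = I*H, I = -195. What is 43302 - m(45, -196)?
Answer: 52077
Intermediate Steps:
m(H, P) = -195*H
43302 - m(45, -196) = 43302 - (-195)*45 = 43302 - 1*(-8775) = 43302 + 8775 = 52077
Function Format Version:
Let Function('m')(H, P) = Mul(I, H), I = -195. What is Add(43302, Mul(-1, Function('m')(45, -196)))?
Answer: 52077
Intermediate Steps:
Function('m')(H, P) = Mul(-195, H)
Add(43302, Mul(-1, Function('m')(45, -196))) = Add(43302, Mul(-1, Mul(-195, 45))) = Add(43302, Mul(-1, -8775)) = Add(43302, 8775) = 52077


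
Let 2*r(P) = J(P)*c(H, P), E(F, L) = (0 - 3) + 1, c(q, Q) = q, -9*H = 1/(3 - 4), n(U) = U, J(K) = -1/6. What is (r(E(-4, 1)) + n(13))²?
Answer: 1968409/11664 ≈ 168.76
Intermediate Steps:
J(K) = -⅙ (J(K) = -1*⅙ = -⅙)
H = ⅑ (H = -1/(9*(3 - 4)) = -⅑/(-1) = -⅑*(-1) = ⅑ ≈ 0.11111)
E(F, L) = -2 (E(F, L) = -3 + 1 = -2)
r(P) = -1/108 (r(P) = (-⅙*⅑)/2 = (½)*(-1/54) = -1/108)
(r(E(-4, 1)) + n(13))² = (-1/108 + 13)² = (1403/108)² = 1968409/11664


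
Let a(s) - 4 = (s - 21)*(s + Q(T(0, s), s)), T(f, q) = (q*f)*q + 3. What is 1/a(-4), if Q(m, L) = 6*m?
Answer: -1/346 ≈ -0.0028902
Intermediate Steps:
T(f, q) = 3 + f*q² (T(f, q) = (f*q)*q + 3 = f*q² + 3 = 3 + f*q²)
a(s) = 4 + (-21 + s)*(18 + s) (a(s) = 4 + (s - 21)*(s + 6*(3 + 0*s²)) = 4 + (-21 + s)*(s + 6*(3 + 0)) = 4 + (-21 + s)*(s + 6*3) = 4 + (-21 + s)*(s + 18) = 4 + (-21 + s)*(18 + s))
1/a(-4) = 1/(-374 + (-4)² - 3*(-4)) = 1/(-374 + 16 + 12) = 1/(-346) = -1/346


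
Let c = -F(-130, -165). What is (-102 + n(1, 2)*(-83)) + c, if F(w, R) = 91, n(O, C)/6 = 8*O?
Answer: -4177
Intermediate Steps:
n(O, C) = 48*O (n(O, C) = 6*(8*O) = 48*O)
c = -91 (c = -1*91 = -91)
(-102 + n(1, 2)*(-83)) + c = (-102 + (48*1)*(-83)) - 91 = (-102 + 48*(-83)) - 91 = (-102 - 3984) - 91 = -4086 - 91 = -4177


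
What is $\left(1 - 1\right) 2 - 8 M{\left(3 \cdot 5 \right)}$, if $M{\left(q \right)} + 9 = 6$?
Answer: $24$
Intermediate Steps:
$M{\left(q \right)} = -3$ ($M{\left(q \right)} = -9 + 6 = -3$)
$\left(1 - 1\right) 2 - 8 M{\left(3 \cdot 5 \right)} = \left(1 - 1\right) 2 - -24 = 0 \cdot 2 + 24 = 0 + 24 = 24$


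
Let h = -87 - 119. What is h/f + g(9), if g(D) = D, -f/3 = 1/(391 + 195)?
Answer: 120743/3 ≈ 40248.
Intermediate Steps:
h = -206
f = -3/586 (f = -3/(391 + 195) = -3/586 ≈ -0.0051195)
h/f + g(9) = -206/(-3/586) + 9 = -206*(-586/3) + 9 = 120716/3 + 9 = 120743/3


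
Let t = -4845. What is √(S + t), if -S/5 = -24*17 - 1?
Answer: 20*I*√7 ≈ 52.915*I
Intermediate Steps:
S = 2045 (S = -5*(-24*17 - 1) = -5*(-408 - 1) = -5*(-409) = 2045)
√(S + t) = √(2045 - 4845) = √(-2800) = 20*I*√7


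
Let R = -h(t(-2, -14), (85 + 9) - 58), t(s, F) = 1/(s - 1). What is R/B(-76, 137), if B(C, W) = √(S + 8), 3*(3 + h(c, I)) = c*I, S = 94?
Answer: 7*√102/102 ≈ 0.69310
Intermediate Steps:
t(s, F) = 1/(-1 + s)
h(c, I) = -3 + I*c/3 (h(c, I) = -3 + (c*I)/3 = -3 + (I*c)/3 = -3 + I*c/3)
B(C, W) = √102 (B(C, W) = √(94 + 8) = √102)
R = 7 (R = -(-3 + ((85 + 9) - 58)/(3*(-1 - 2))) = -(-3 + (⅓)*(94 - 58)/(-3)) = -(-3 + (⅓)*36*(-⅓)) = -(-3 - 4) = -1*(-7) = 7)
R/B(-76, 137) = 7/(√102) = 7*(√102/102) = 7*√102/102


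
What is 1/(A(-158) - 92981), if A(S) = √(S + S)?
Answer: -92981/8645466677 - 2*I*√79/8645466677 ≈ -1.0755e-5 - 2.0562e-9*I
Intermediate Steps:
A(S) = √2*√S (A(S) = √(2*S) = √2*√S)
1/(A(-158) - 92981) = 1/(√2*√(-158) - 92981) = 1/(√2*(I*√158) - 92981) = 1/(2*I*√79 - 92981) = 1/(-92981 + 2*I*√79)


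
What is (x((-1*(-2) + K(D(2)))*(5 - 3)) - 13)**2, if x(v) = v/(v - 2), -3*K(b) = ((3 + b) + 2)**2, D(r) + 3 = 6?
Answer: 540225/3721 ≈ 145.18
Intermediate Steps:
D(r) = 3 (D(r) = -3 + 6 = 3)
K(b) = -(5 + b)**2/3 (K(b) = -((3 + b) + 2)**2/3 = -(5 + b)**2/3)
x(v) = v/(-2 + v)
(x((-1*(-2) + K(D(2)))*(5 - 3)) - 13)**2 = (((-1*(-2) - (5 + 3)**2/3)*(5 - 3))/(-2 + (-1*(-2) - (5 + 3)**2/3)*(5 - 3)) - 13)**2 = (((2 - 1/3*8**2)*2)/(-2 + (2 - 1/3*8**2)*2) - 13)**2 = (((2 - 1/3*64)*2)/(-2 + (2 - 1/3*64)*2) - 13)**2 = (((2 - 64/3)*2)/(-2 + (2 - 64/3)*2) - 13)**2 = ((-58/3*2)/(-2 - 58/3*2) - 13)**2 = (-116/(3*(-2 - 116/3)) - 13)**2 = (-116/(3*(-122/3)) - 13)**2 = (-116/3*(-3/122) - 13)**2 = (58/61 - 13)**2 = (-735/61)**2 = 540225/3721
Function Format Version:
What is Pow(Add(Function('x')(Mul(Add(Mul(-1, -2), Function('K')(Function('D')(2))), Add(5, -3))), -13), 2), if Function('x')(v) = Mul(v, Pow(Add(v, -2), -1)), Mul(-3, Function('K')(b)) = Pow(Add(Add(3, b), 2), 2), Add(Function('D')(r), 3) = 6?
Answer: Rational(540225, 3721) ≈ 145.18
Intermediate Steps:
Function('D')(r) = 3 (Function('D')(r) = Add(-3, 6) = 3)
Function('K')(b) = Mul(Rational(-1, 3), Pow(Add(5, b), 2)) (Function('K')(b) = Mul(Rational(-1, 3), Pow(Add(Add(3, b), 2), 2)) = Mul(Rational(-1, 3), Pow(Add(5, b), 2)))
Function('x')(v) = Mul(v, Pow(Add(-2, v), -1))
Pow(Add(Function('x')(Mul(Add(Mul(-1, -2), Function('K')(Function('D')(2))), Add(5, -3))), -13), 2) = Pow(Add(Mul(Mul(Add(Mul(-1, -2), Mul(Rational(-1, 3), Pow(Add(5, 3), 2))), Add(5, -3)), Pow(Add(-2, Mul(Add(Mul(-1, -2), Mul(Rational(-1, 3), Pow(Add(5, 3), 2))), Add(5, -3))), -1)), -13), 2) = Pow(Add(Mul(Mul(Add(2, Mul(Rational(-1, 3), Pow(8, 2))), 2), Pow(Add(-2, Mul(Add(2, Mul(Rational(-1, 3), Pow(8, 2))), 2)), -1)), -13), 2) = Pow(Add(Mul(Mul(Add(2, Mul(Rational(-1, 3), 64)), 2), Pow(Add(-2, Mul(Add(2, Mul(Rational(-1, 3), 64)), 2)), -1)), -13), 2) = Pow(Add(Mul(Mul(Add(2, Rational(-64, 3)), 2), Pow(Add(-2, Mul(Add(2, Rational(-64, 3)), 2)), -1)), -13), 2) = Pow(Add(Mul(Mul(Rational(-58, 3), 2), Pow(Add(-2, Mul(Rational(-58, 3), 2)), -1)), -13), 2) = Pow(Add(Mul(Rational(-116, 3), Pow(Add(-2, Rational(-116, 3)), -1)), -13), 2) = Pow(Add(Mul(Rational(-116, 3), Pow(Rational(-122, 3), -1)), -13), 2) = Pow(Add(Mul(Rational(-116, 3), Rational(-3, 122)), -13), 2) = Pow(Add(Rational(58, 61), -13), 2) = Pow(Rational(-735, 61), 2) = Rational(540225, 3721)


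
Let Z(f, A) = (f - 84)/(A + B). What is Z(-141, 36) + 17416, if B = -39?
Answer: 17491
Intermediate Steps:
Z(f, A) = (-84 + f)/(-39 + A) (Z(f, A) = (f - 84)/(A - 39) = (-84 + f)/(-39 + A))
Z(-141, 36) + 17416 = (-84 - 141)/(-39 + 36) + 17416 = -225/(-3) + 17416 = -1/3*(-225) + 17416 = 75 + 17416 = 17491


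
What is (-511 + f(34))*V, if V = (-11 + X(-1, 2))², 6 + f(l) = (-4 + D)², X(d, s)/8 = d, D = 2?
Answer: -185193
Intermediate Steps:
X(d, s) = 8*d
f(l) = -2 (f(l) = -6 + (-4 + 2)² = -6 + (-2)² = -6 + 4 = -2)
V = 361 (V = (-11 + 8*(-1))² = (-11 - 8)² = (-19)² = 361)
(-511 + f(34))*V = (-511 - 2)*361 = -513*361 = -185193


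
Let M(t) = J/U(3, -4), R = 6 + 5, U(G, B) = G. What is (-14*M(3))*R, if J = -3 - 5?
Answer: 1232/3 ≈ 410.67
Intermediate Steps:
J = -8
R = 11
M(t) = -8/3
(-14*M(3))*R = -14*(-8/3)*11 = (112/3)*11 = 1232/3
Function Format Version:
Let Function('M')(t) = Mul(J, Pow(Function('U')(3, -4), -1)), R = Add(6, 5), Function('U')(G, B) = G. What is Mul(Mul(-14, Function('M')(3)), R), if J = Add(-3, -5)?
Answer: Rational(1232, 3) ≈ 410.67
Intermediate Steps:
J = -8
R = 11
Function('M')(t) = Rational(-8, 3) (Function('M')(t) = Mul(-8, Pow(3, -1)) = Mul(-8, Rational(1, 3)) = Rational(-8, 3))
Mul(Mul(-14, Function('M')(3)), R) = Mul(Mul(-14, Rational(-8, 3)), 11) = Mul(Rational(112, 3), 11) = Rational(1232, 3)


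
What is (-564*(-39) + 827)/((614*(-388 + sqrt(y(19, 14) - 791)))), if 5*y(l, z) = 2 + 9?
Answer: -11069155/116147924 - 22823*I*sqrt(4930)/232295848 ≈ -0.095302 - 0.0068985*I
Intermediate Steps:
y(l, z) = 11/5 (y(l, z) = (2 + 9)/5 = (1/5)*11 = 11/5)
(-564*(-39) + 827)/((614*(-388 + sqrt(y(19, 14) - 791)))) = (-564*(-39) + 827)/((614*(-388 + sqrt(11/5 - 791)))) = (21996 + 827)/((614*(-388 + sqrt(-3944/5)))) = 22823/((614*(-388 + 2*I*sqrt(4930)/5))) = 22823/(-238232 + 1228*I*sqrt(4930)/5)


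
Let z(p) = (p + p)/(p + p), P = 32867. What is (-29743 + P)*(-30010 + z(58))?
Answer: -93748116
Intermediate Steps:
z(p) = 1 (z(p) = (2*p)/((2*p)) = (2*p)*(1/(2*p)) = 1)
(-29743 + P)*(-30010 + z(58)) = (-29743 + 32867)*(-30010 + 1) = 3124*(-30009) = -93748116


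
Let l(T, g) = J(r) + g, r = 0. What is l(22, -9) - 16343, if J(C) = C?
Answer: -16352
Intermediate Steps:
l(T, g) = g (l(T, g) = 0 + g = g)
l(22, -9) - 16343 = -9 - 16343 = -16352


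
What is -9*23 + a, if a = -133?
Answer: -340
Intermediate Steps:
-9*23 + a = -9*23 - 133 = -207 - 133 = -340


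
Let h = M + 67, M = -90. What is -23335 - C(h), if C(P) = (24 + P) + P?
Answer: -23313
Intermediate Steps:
h = -23 (h = -90 + 67 = -23)
C(P) = 24 + 2*P
-23335 - C(h) = -23335 - (24 + 2*(-23)) = -23335 - (24 - 46) = -23335 - 1*(-22) = -23335 + 22 = -23313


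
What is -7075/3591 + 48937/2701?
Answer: 156623192/9699291 ≈ 16.148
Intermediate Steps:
-7075/3591 + 48937/2701 = 156623192/9699291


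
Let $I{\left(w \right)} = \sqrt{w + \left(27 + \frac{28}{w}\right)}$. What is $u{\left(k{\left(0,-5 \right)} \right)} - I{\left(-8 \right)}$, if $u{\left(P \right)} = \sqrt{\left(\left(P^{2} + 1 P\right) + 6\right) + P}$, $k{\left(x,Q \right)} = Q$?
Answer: $\sqrt{21} - \frac{\sqrt{62}}{2} \approx 0.64557$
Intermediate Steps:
$I{\left(w \right)} = \sqrt{27 + w + \frac{28}{w}}$
$u{\left(P \right)} = \sqrt{6 + P^{2} + 2 P}$ ($u{\left(P \right)} = \sqrt{\left(\left(P^{2} + P\right) + 6\right) + P} = \sqrt{\left(\left(P + P^{2}\right) + 6\right) + P} = \sqrt{\left(6 + P + P^{2}\right) + P} = \sqrt{6 + P^{2} + 2 P}$)
$u{\left(k{\left(0,-5 \right)} \right)} - I{\left(-8 \right)} = \sqrt{6 + \left(-5\right)^{2} + 2 \left(-5\right)} - \sqrt{27 - 8 + \frac{28}{-8}} = \sqrt{6 + 25 - 10} - \sqrt{27 - 8 + 28 \left(- \frac{1}{8}\right)} = \sqrt{21} - \sqrt{27 - 8 - \frac{7}{2}} = \sqrt{21} - \sqrt{\frac{31}{2}} = \sqrt{21} - \frac{\sqrt{62}}{2}$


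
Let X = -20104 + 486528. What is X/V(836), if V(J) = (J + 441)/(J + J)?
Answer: 779860928/1277 ≈ 6.1070e+5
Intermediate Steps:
X = 466424
V(J) = (441 + J)/(2*J) (V(J) = (441 + J)/((2*J)) = (441 + J)*(1/(2*J)) = (441 + J)/(2*J))
X/V(836) = 466424/(((½)*(441 + 836)/836)) = 466424/(((½)*(1/836)*1277)) = 466424/(1277/1672) = 466424*(1672/1277) = 779860928/1277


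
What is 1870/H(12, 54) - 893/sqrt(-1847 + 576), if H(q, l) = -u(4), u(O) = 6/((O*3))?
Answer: -3740 + 893*I*sqrt(1271)/1271 ≈ -3740.0 + 25.048*I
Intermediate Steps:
u(O) = 2/O (u(O) = 6/((3*O)) = 6*(1/(3*O)) = 2/O)
H(q, l) = -1/2 (H(q, l) = -2/4 = -1*1/2 = -1/2)
1870/H(12, 54) - 893/sqrt(-1847 + 576) = 1870/(-1/2) - 893/sqrt(-1847 + 576) = 1870*(-2) - 893*(-I*sqrt(1271)/1271) = -3740 - 893*(-I*sqrt(1271)/1271) = -3740 - (-893)*I*sqrt(1271)/1271 = -3740 + 893*I*sqrt(1271)/1271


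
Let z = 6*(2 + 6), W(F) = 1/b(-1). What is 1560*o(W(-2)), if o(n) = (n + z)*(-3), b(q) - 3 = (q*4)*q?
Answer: -1577160/7 ≈ -2.2531e+5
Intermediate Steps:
b(q) = 3 + 4*q² (b(q) = 3 + (q*4)*q = 3 + (4*q)*q = 3 + 4*q²)
W(F) = ⅐ (W(F) = 1/(3 + 4*(-1)²) = 1/(3 + 4*1) = 1/(3 + 4) = 1/7 = ⅐)
z = 48 (z = 6*8 = 48)
o(n) = -144 - 3*n (o(n) = (n + 48)*(-3) = (48 + n)*(-3) = -144 - 3*n)
1560*o(W(-2)) = 1560*(-144 - 3*⅐) = 1560*(-144 - 3/7) = 1560*(-1011/7) = -1577160/7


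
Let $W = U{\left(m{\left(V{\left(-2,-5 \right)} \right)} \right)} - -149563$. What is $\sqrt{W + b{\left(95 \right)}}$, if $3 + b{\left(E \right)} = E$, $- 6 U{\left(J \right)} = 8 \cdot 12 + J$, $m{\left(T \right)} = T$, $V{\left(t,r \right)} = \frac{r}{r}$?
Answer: $\frac{\sqrt{5386998}}{6} \approx 386.83$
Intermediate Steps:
$V{\left(t,r \right)} = 1$
$U{\left(J \right)} = -16 - \frac{J}{6}$ ($U{\left(J \right)} = - \frac{8 \cdot 12 + J}{6} = - \frac{96 + J}{6} = -16 - \frac{J}{6}$)
$W = \frac{897281}{6}$ ($W = \left(-16 - \frac{1}{6}\right) - -149563 = \left(-16 - \frac{1}{6}\right) + 149563 = - \frac{97}{6} + 149563 = \frac{897281}{6} \approx 1.4955 \cdot 10^{5}$)
$b{\left(E \right)} = -3 + E$
$\sqrt{W + b{\left(95 \right)}} = \sqrt{\frac{897281}{6} + \left(-3 + 95\right)} = \sqrt{\frac{897281}{6} + 92} = \sqrt{\frac{897833}{6}} = \frac{\sqrt{5386998}}{6}$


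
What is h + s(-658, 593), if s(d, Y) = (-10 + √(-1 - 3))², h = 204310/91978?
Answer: 4517099/45989 - 40*I ≈ 98.221 - 40.0*I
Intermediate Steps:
h = 102155/45989 (h = 204310*(1/91978) = 102155/45989 ≈ 2.2213)
s(d, Y) = (-10 + 2*I)² (s(d, Y) = (-10 + √(-4))² = (-10 + 2*I)²)
h + s(-658, 593) = 102155/45989 + (96 - 40*I) = 4517099/45989 - 40*I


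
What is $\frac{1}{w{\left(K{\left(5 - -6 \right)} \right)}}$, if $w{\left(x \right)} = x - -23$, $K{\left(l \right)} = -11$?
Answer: $\frac{1}{12} \approx 0.083333$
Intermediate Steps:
$w{\left(x \right)} = 23 + x$ ($w{\left(x \right)} = x + 23 = 23 + x$)
$\frac{1}{w{\left(K{\left(5 - -6 \right)} \right)}} = \frac{1}{23 - 11} = \frac{1}{12}$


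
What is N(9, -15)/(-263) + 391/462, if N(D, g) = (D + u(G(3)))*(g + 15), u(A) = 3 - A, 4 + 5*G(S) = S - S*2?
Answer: 391/462 ≈ 0.84632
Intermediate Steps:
G(S) = -4/5 - S/5 (G(S) = -4/5 + (S - S*2)/5 = -4/5 + (S - 2*S)/5 = -4/5 + (-S)/5 = -4/5 - S/5)
N(D, g) = (15 + g)*(22/5 + D) (N(D, g) = (D + (3 - (-4/5 - 1/5*3)))*(g + 15) = (D + (3 - (-4/5 - 3/5)))*(15 + g) = (D + (3 - 1*(-7/5)))*(15 + g) = (D + (3 + 7/5))*(15 + g) = (D + 22/5)*(15 + g) = (22/5 + D)*(15 + g) = (15 + g)*(22/5 + D))
N(9, -15)/(-263) + 391/462 = (66 + 15*9 + (22/5)*(-15) + 9*(-15))/(-263) + 391/462 = (66 + 135 - 66 - 135)*(-1/263) + 391*(1/462) = 0*(-1/263) + 391/462 = 0 + 391/462 = 391/462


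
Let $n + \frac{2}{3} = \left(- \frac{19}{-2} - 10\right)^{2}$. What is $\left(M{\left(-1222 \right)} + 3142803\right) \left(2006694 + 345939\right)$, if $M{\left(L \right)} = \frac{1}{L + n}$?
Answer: $\frac{108460562387604435}{14669} \approx 7.3939 \cdot 10^{12}$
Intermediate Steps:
$n = - \frac{5}{12}$ ($n = - \frac{2}{3} + \left(- \frac{19}{-2} - 10\right)^{2} = - \frac{2}{3} + \left(\left(-19\right) \left(- \frac{1}{2}\right) - 10\right)^{2} = - \frac{2}{3} + \left(\frac{19}{2} - 10\right)^{2} = - \frac{2}{3} + \left(- \frac{1}{2}\right)^{2} = - \frac{2}{3} + \frac{1}{4} = - \frac{5}{12} \approx -0.41667$)
$M{\left(L \right)} = \frac{1}{- \frac{5}{12} + L}$ ($M{\left(L \right)} = \frac{1}{L - \frac{5}{12}} = \frac{1}{- \frac{5}{12} + L}$)
$\left(M{\left(-1222 \right)} + 3142803\right) \left(2006694 + 345939\right) = \left(\frac{12}{-5 + 12 \left(-1222\right)} + 3142803\right) \left(2006694 + 345939\right) = \left(\frac{12}{-5 - 14664} + 3142803\right) 2352633 = \left(\frac{12}{-14669} + 3142803\right) 2352633 = \left(12 \left(- \frac{1}{14669}\right) + 3142803\right) 2352633 = \left(- \frac{12}{14669} + 3142803\right) 2352633 = \frac{46101777195}{14669} \cdot 2352633 = \frac{108460562387604435}{14669}$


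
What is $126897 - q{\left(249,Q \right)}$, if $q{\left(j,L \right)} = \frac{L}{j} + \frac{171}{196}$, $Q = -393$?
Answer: $\frac{2064371879}{16268} \approx 1.269 \cdot 10^{5}$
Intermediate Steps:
$q{\left(j,L \right)} = \frac{171}{196} + \frac{L}{j}$ ($q{\left(j,L \right)} = \frac{L}{j} + 171 \cdot \frac{1}{196} = \frac{L}{j} + \frac{171}{196} = \frac{171}{196} + \frac{L}{j}$)
$126897 - q{\left(249,Q \right)} = 126897 - \left(\frac{171}{196} - \frac{393}{249}\right) = 126897 - \left(\frac{171}{196} - \frac{131}{83}\right) = 126897 - - \frac{11483}{16268} = 126897 + \frac{11483}{16268} = \frac{2064371879}{16268}$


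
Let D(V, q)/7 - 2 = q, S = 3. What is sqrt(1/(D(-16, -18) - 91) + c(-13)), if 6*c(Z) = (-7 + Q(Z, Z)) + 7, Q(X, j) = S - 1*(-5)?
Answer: sqrt(492681)/609 ≈ 1.1526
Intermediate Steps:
D(V, q) = 14 + 7*q
Q(X, j) = 8 (Q(X, j) = 3 - 1*(-5) = 3 + 5 = 8)
c(Z) = 4/3 (c(Z) = ((-7 + 8) + 7)/6 = (1 + 7)/6 = (1/6)*8 = 4/3)
sqrt(1/(D(-16, -18) - 91) + c(-13)) = sqrt(1/((14 + 7*(-18)) - 91) + 4/3) = sqrt(1/((14 - 126) - 91) + 4/3) = sqrt(1/(-112 - 91) + 4/3) = sqrt(1/(-203) + 4/3) = sqrt(-1/203 + 4/3) = sqrt(809/609) = sqrt(492681)/609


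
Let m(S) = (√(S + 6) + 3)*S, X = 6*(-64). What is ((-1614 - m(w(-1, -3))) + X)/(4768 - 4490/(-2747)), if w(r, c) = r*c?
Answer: -2768976/6551093 ≈ -0.42267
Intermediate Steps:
w(r, c) = c*r
X = -384
m(S) = S*(3 + √(6 + S)) (m(S) = (√(6 + S) + 3)*S = (3 + √(6 + S))*S = S*(3 + √(6 + S)))
((-1614 - m(w(-1, -3))) + X)/(4768 - 4490/(-2747)) = ((-1614 - (-3*(-1))*(3 + √(6 - 3*(-1)))) - 384)/(4768 - 4490/(-2747)) = ((-1614 - 3*(3 + √(6 + 3))) - 384)/(4768 - 4490*(-1/2747)) = ((-1614 - 3*(3 + √9)) - 384)/(4768 + 4490/2747) = ((-1614 - 3*(3 + 3)) - 384)/(13102186/2747) = ((-1614 - 3*6) - 384)*(2747/13102186) = ((-1614 - 1*18) - 384)*(2747/13102186) = ((-1614 - 18) - 384)*(2747/13102186) = (-1632 - 384)*(2747/13102186) = -2016*2747/13102186 = -2768976/6551093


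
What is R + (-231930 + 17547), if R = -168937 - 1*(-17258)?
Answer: -366062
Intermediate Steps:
R = -151679 (R = -168937 + 17258 = -151679)
R + (-231930 + 17547) = -151679 + (-231930 + 17547) = -151679 - 214383 = -366062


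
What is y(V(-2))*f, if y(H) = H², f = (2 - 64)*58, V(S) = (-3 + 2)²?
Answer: -3596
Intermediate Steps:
V(S) = 1 (V(S) = (-1)² = 1)
f = -3596 (f = -62*58 = -3596)
y(V(-2))*f = 1²*(-3596) = 1*(-3596) = -3596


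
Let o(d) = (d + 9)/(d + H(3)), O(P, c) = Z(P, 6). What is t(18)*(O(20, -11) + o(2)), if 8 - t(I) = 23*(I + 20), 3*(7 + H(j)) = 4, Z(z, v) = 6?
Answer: -2598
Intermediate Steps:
O(P, c) = 6
H(j) = -17/3 (H(j) = -7 + (⅓)*4 = -7 + 4/3 = -17/3)
t(I) = -452 - 23*I (t(I) = 8 - 23*(I + 20) = 8 - 23*(20 + I) = 8 - (460 + 23*I) = 8 + (-460 - 23*I) = -452 - 23*I)
o(d) = (9 + d)/(-17/3 + d) (o(d) = (d + 9)/(d - 17/3) = (9 + d)/(-17/3 + d))
t(18)*(O(20, -11) + o(2)) = (-452 - 23*18)*(6 + 3*(9 + 2)/(-17 + 3*2)) = (-452 - 414)*(6 + 3*11/(-17 + 6)) = -866*(6 + 3*11/(-11)) = -866*(6 + 3*(-1/11)*11) = -866*(6 - 3) = -866*3 = -2598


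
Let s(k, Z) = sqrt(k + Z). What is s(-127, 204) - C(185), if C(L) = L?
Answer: -185 + sqrt(77) ≈ -176.23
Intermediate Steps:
s(k, Z) = sqrt(Z + k)
s(-127, 204) - C(185) = sqrt(204 - 127) - 1*185 = sqrt(77) - 185 = -185 + sqrt(77)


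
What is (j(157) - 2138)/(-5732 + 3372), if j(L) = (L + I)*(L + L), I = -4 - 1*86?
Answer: -945/118 ≈ -8.0085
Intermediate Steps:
I = -90 (I = -4 - 86 = -90)
j(L) = 2*L*(-90 + L) (j(L) = (L - 90)*(L + L) = (-90 + L)*(2*L) = 2*L*(-90 + L))
(j(157) - 2138)/(-5732 + 3372) = (2*157*(-90 + 157) - 2138)/(-5732 + 3372) = (2*157*67 - 2138)/(-2360) = (21038 - 2138)*(-1/2360) = 18900*(-1/2360) = -945/118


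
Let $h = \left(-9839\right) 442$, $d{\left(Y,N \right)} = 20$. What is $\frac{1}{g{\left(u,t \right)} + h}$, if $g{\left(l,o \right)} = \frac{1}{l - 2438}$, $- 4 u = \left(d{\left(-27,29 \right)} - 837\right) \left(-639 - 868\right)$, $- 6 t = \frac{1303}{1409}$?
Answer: $- \frac{1240971}{5396781841702} \approx -2.2995 \cdot 10^{-7}$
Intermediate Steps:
$t = - \frac{1303}{8454}$ ($t = - \frac{1303 \cdot \frac{1}{1409}}{6} = \left(- \frac{1}{6}\right) \frac{1303}{1409} = - \frac{1303}{8454} \approx -0.15413$)
$u = - \frac{1231219}{4}$ ($u = - \frac{\left(20 - 837\right) \left(-639 - 868\right)}{4} = - \frac{\left(-817\right) \left(-1507\right)}{4} = \left(- \frac{1}{4}\right) 1231219 = - \frac{1231219}{4} \approx -3.0781 \cdot 10^{5}$)
$h = -4348838$
$g{\left(l,o \right)} = \frac{1}{-2438 + l}$
$\frac{1}{g{\left(u,t \right)} + h} = \frac{1}{\frac{1}{-2438 - \frac{1231219}{4}} - 4348838} = \frac{1}{\frac{1}{- \frac{1240971}{4}} - 4348838} = \frac{1}{- \frac{4}{1240971} - 4348838} = \frac{1}{- \frac{5396781841702}{1240971}} = - \frac{1240971}{5396781841702}$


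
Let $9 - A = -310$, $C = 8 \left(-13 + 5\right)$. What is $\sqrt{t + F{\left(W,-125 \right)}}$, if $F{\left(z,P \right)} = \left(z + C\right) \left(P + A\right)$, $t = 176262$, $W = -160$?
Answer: $\sqrt{132806} \approx 364.43$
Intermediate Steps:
$C = -64$ ($C = 8 \left(-8\right) = -64$)
$A = 319$ ($A = 9 - -310 = 9 + 310 = 319$)
$F{\left(z,P \right)} = \left(-64 + z\right) \left(319 + P\right)$ ($F{\left(z,P \right)} = \left(z - 64\right) \left(P + 319\right) = \left(-64 + z\right) \left(319 + P\right)$)
$\sqrt{t + F{\left(W,-125 \right)}} = \sqrt{176262 - 43456} = \sqrt{132806}$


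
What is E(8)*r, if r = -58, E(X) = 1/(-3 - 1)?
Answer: 29/2 ≈ 14.500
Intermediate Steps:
E(X) = -¼ (E(X) = 1/(-4) = -¼)
E(8)*r = -¼*(-58) = 29/2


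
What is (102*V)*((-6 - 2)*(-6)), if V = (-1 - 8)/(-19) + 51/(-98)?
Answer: -212976/931 ≈ -228.76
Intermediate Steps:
V = -87/1862 (V = -9*(-1/19) + 51*(-1/98) = 9/19 - 51/98 = -87/1862 ≈ -0.046724)
(102*V)*((-6 - 2)*(-6)) = (102*(-87/1862))*((-6 - 2)*(-6)) = -(-35496)*(-6)/931 = -4437/931*48 = -212976/931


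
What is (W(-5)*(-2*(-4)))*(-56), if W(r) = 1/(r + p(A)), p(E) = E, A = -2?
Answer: 64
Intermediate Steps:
W(r) = 1/(-2 + r) (W(r) = 1/(r - 2) = 1/(-2 + r))
(W(-5)*(-2*(-4)))*(-56) = ((-2*(-4))/(-2 - 5))*(-56) = (8/(-7))*(-56) = -1/7*8*(-56) = -8/7*(-56) = 64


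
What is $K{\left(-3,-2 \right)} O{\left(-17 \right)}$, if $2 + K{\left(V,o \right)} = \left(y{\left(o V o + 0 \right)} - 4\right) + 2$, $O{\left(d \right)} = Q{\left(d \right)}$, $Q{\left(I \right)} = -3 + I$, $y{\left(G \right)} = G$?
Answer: $320$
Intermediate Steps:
$O{\left(d \right)} = -3 + d$
$K{\left(V,o \right)} = -4 + V o^{2}$ ($K{\left(V,o \right)} = -2 + \left(\left(\left(o V o + 0\right) - 4\right) + 2\right) = -2 + \left(\left(\left(V o o + 0\right) - 4\right) + 2\right) = -2 + \left(\left(\left(V o^{2} + 0\right) - 4\right) + 2\right) = -2 + \left(\left(V o^{2} - 4\right) + 2\right) = -2 + \left(\left(-4 + V o^{2}\right) + 2\right) = -2 + \left(-2 + V o^{2}\right) = -4 + V o^{2}$)
$K{\left(-3,-2 \right)} O{\left(-17 \right)} = \left(-4 - 3 \left(-2\right)^{2}\right) \left(-3 - 17\right) = \left(-4 - 12\right) \left(-20\right) = \left(-16\right) \left(-20\right) = 320$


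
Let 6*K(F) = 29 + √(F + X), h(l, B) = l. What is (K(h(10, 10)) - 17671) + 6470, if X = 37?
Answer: -67177/6 + √47/6 ≈ -11195.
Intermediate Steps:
K(F) = 29/6 + √(37 + F)/6 (K(F) = (29 + √(F + 37))/6 = (29 + √(37 + F))/6 = 29/6 + √(37 + F)/6)
(K(h(10, 10)) - 17671) + 6470 = ((29/6 + √(37 + 10)/6) - 17671) + 6470 = ((29/6 + √47/6) - 17671) + 6470 = (-105997/6 + √47/6) + 6470 = -67177/6 + √47/6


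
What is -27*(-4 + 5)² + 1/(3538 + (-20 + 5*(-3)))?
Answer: -94580/3503 ≈ -27.000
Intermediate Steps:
-27*(-4 + 5)² + 1/(3538 + (-20 + 5*(-3))) = -27*1² + 1/(3538 + (-20 - 15)) = -27*1 + 1/(3538 - 35) = -27 + 1/3503 = -94580/3503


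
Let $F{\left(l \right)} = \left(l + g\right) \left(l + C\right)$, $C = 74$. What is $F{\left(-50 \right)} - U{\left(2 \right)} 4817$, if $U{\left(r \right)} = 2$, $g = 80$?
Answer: $-8914$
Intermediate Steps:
$F{\left(l \right)} = \left(74 + l\right) \left(80 + l\right)$ ($F{\left(l \right)} = \left(l + 80\right) \left(l + 74\right) = \left(80 + l\right) \left(74 + l\right) = \left(74 + l\right) \left(80 + l\right)$)
$F{\left(-50 \right)} - U{\left(2 \right)} 4817 = \left(5920 + \left(-50\right)^{2} + 154 \left(-50\right)\right) - 2 \cdot 4817 = \left(5920 + 2500 - 7700\right) - 9634 = 720 - 9634 = -8914$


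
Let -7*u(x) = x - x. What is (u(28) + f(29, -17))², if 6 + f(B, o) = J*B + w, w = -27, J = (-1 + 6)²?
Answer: 478864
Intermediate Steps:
J = 25 (J = 5² = 25)
u(x) = 0 (u(x) = -(x - x)/7 = -⅐*0 = 0)
f(B, o) = -33 + 25*B (f(B, o) = -6 + (25*B - 27) = -6 + (-27 + 25*B) = -33 + 25*B)
(u(28) + f(29, -17))² = (0 + (-33 + 25*29))² = (0 + (-33 + 725))² = (0 + 692)² = 692² = 478864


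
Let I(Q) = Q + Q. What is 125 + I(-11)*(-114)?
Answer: 2633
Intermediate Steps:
I(Q) = 2*Q
125 + I(-11)*(-114) = 125 + (2*(-11))*(-114) = 125 - 22*(-114) = 125 + 2508 = 2633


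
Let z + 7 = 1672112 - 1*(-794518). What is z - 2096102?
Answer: 370521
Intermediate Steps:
z = 2466623 (z = -7 + (1672112 - 1*(-794518)) = -7 + (1672112 + 794518) = -7 + 2466630 = 2466623)
z - 2096102 = 2466623 - 2096102 = 370521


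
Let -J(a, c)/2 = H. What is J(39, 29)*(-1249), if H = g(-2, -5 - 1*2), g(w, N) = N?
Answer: -17486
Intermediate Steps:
H = -7 (H = -5 - 1*2 = -5 - 2 = -7)
J(a, c) = 14 (J(a, c) = -2*(-7) = 14)
J(39, 29)*(-1249) = 14*(-1249) = -17486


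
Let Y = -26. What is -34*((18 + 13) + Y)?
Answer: -170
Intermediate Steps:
-34*((18 + 13) + Y) = -34*((18 + 13) - 26) = -34*(31 - 26) = -34*5 = -170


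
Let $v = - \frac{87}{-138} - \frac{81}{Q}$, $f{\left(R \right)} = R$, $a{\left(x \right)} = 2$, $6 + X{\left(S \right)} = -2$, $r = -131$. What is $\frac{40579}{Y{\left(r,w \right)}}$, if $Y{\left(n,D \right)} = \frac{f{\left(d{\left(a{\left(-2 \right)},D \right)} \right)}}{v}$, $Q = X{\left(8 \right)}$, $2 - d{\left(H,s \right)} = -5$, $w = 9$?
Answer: $\frac{11472263}{184} \approx 62349.0$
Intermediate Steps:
$X{\left(S \right)} = -8$ ($X{\left(S \right)} = -6 - 2 = -8$)
$d{\left(H,s \right)} = 7$ ($d{\left(H,s \right)} = 2 - -5 = 2 + 5 = 7$)
$Q = -8$
$v = \frac{1979}{184}$ ($v = - \frac{87}{-138} - \frac{81}{-8} = \left(-87\right) \left(- \frac{1}{138}\right) - - \frac{81}{8} = \frac{29}{46} + \frac{81}{8} = \frac{1979}{184} \approx 10.755$)
$Y{\left(n,D \right)} = \frac{1288}{1979}$ ($Y{\left(n,D \right)} = \frac{7}{\frac{1979}{184}} = 7 \cdot \frac{184}{1979} = \frac{1288}{1979}$)
$\frac{40579}{Y{\left(r,w \right)}} = \frac{40579}{\frac{1288}{1979}} = 40579 \cdot \frac{1979}{1288} = \frac{11472263}{184}$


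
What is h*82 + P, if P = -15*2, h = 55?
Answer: 4480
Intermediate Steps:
P = -30
h*82 + P = 55*82 - 30 = 4510 - 30 = 4480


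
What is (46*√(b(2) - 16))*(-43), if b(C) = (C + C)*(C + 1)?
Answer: -3956*I ≈ -3956.0*I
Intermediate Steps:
b(C) = 2*C*(1 + C) (b(C) = (2*C)*(1 + C) = 2*C*(1 + C))
(46*√(b(2) - 16))*(-43) = (46*√(2*2*(1 + 2) - 16))*(-43) = (46*√(2*2*3 - 16))*(-43) = (46*√(12 - 16))*(-43) = (46*√(-4))*(-43) = (46*(2*I))*(-43) = (92*I)*(-43) = -3956*I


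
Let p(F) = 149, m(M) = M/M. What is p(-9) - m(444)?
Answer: 148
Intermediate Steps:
m(M) = 1
p(-9) - m(444) = 149 - 1*1 = 149 - 1 = 148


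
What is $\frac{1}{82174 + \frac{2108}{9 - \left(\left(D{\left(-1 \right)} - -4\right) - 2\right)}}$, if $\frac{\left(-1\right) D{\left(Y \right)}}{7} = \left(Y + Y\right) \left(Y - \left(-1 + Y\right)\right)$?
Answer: $\frac{7}{573110} \approx 1.2214 \cdot 10^{-5}$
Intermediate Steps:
$D{\left(Y \right)} = - 14 Y$ ($D{\left(Y \right)} = - 7 \left(Y + Y\right) \left(Y - \left(-1 + Y\right)\right) = - 7 \cdot 2 Y 1 = - 7 \cdot 2 Y = - 14 Y$)
$\frac{1}{82174 + \frac{2108}{9 - \left(\left(D{\left(-1 \right)} - -4\right) - 2\right)}} = \frac{1}{82174 + \frac{2108}{9 - \left(\left(\left(-14\right) \left(-1\right) - -4\right) - 2\right)}} = \frac{1}{82174 + \frac{2108}{9 - \left(\left(14 + 4\right) - 2\right)}} = \frac{1}{82174 + \frac{2108}{9 - \left(18 - 2\right)}} = \frac{1}{82174 + \frac{2108}{9 - 16}} = \frac{1}{82174 + \frac{2108}{-7}} = \frac{1}{82174 + 2108 \left(- \frac{1}{7}\right)} = \frac{1}{82174 - \frac{2108}{7}} = \frac{1}{\frac{573110}{7}} = \frac{7}{573110}$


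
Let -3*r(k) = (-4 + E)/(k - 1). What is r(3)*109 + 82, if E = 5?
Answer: 383/6 ≈ 63.833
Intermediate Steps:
r(k) = -1/(3*(-1 + k)) (r(k) = -(-4 + 5)/(3*(k - 1)) = -1/(3*(-1 + k)))
r(3)*109 + 82 = -1/(-3 + 3*3)*109 + 82 = -1/(-3 + 9)*109 + 82 = -1/6*109 + 82 = -1*⅙*109 + 82 = -⅙*109 + 82 = -109/6 + 82 = 383/6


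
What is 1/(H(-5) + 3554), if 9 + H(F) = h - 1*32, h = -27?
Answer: 1/3486 ≈ 0.00028686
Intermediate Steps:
H(F) = -68 (H(F) = -9 + (-27 - 1*32) = -9 + (-27 - 32) = -9 - 59 = -68)
1/(H(-5) + 3554) = 1/(-68 + 3554) = 1/3486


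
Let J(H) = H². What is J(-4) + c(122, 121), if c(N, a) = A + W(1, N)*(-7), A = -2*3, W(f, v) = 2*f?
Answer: -4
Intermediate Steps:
A = -6
c(N, a) = -20 (c(N, a) = -6 + (2*1)*(-7) = -6 + 2*(-7) = -6 - 14 = -20)
J(-4) + c(122, 121) = (-4)² - 20 = 16 - 20 = -4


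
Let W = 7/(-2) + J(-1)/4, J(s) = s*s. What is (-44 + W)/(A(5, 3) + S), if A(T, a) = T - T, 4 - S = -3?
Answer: -27/4 ≈ -6.7500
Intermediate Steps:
J(s) = s**2
S = 7 (S = 4 - 1*(-3) = 4 + 3 = 7)
A(T, a) = 0
W = -13/4 (W = 7/(-2) + (-1)**2/4 = 7*(-1/2) + 1*(1/4) = -7/2 + 1/4 = -13/4 ≈ -3.2500)
(-44 + W)/(A(5, 3) + S) = (-44 - 13/4)/(0 + 7) = -189/4/7 = (1/7)*(-189/4) = -27/4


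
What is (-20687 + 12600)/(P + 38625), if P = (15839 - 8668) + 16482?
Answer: -8087/62278 ≈ -0.12985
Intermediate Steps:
P = 23653 (P = 7171 + 16482 = 23653)
(-20687 + 12600)/(P + 38625) = (-20687 + 12600)/(23653 + 38625) = -8087/62278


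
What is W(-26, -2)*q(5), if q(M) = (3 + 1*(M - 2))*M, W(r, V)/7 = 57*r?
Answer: -311220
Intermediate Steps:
W(r, V) = 399*r (W(r, V) = 7*(57*r) = 399*r)
q(M) = M*(1 + M) (q(M) = (3 + 1*(-2 + M))*M = (3 + (-2 + M))*M = (1 + M)*M = M*(1 + M))
W(-26, -2)*q(5) = (399*(-26))*(5*(1 + 5)) = -51870*6 = -10374*30 = -311220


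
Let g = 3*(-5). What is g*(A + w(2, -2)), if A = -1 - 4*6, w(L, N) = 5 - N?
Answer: 270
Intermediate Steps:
A = -25 (A = -1 - 24 = -25)
g = -15
g*(A + w(2, -2)) = -15*(-25 + (5 - 1*(-2))) = -15*(-25 + (5 + 2)) = -15*(-25 + 7) = -15*(-18) = 270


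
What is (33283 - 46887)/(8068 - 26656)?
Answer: 3401/4647 ≈ 0.73187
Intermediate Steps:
(33283 - 46887)/(8068 - 26656) = -13604/(-18588) = -13604*(-1/18588) = 3401/4647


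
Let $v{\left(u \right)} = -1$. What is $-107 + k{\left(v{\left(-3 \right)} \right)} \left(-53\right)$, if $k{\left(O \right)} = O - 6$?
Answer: $264$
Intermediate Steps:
$k{\left(O \right)} = -6 + O$ ($k{\left(O \right)} = O - 6 = -6 + O$)
$-107 + k{\left(v{\left(-3 \right)} \right)} \left(-53\right) = -107 + \left(-6 - 1\right) \left(-53\right) = -107 - -371 = -107 + 371 = 264$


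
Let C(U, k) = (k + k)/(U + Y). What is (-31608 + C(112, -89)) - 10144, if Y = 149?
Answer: -10897450/261 ≈ -41753.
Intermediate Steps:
C(U, k) = 2*k/(149 + U) (C(U, k) = (k + k)/(U + 149) = (2*k)/(149 + U) = 2*k/(149 + U))
(-31608 + C(112, -89)) - 10144 = (-31608 + 2*(-89)/(149 + 112)) - 10144 = (-31608 + 2*(-89)/261) - 10144 = (-31608 + 2*(-89)*(1/261)) - 10144 = (-31608 - 178/261) - 10144 = -8249866/261 - 10144 = -10897450/261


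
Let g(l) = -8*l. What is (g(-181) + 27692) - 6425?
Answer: 22715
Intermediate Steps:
(g(-181) + 27692) - 6425 = (-8*(-181) + 27692) - 6425 = (1448 + 27692) - 6425 = 29140 - 6425 = 22715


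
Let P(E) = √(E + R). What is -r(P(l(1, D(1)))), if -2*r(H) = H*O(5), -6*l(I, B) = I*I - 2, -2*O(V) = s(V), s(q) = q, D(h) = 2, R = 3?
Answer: -5*√114/24 ≈ -2.2244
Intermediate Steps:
O(V) = -V/2
l(I, B) = ⅓ - I²/6 (l(I, B) = -(I*I - 2)/6 = -(I² - 2)/6 = -(-2 + I²)/6 = ⅓ - I²/6)
P(E) = √(3 + E) (P(E) = √(E + 3) = √(3 + E))
r(H) = 5*H/4 (r(H) = -H*(-½*5)/2 = -H*(-5)/(2*2) = -(-5)*H/4 = 5*H/4)
-r(P(l(1, D(1)))) = -5*√(3 + (⅓ - ⅙*1²))/4 = -5*√(3 + (⅓ - ⅙*1))/4 = -5*√(3 + (⅓ - ⅙))/4 = -5*√(3 + ⅙)/4 = -5*√(19/6)/4 = -5*√114/6/4 = -5*√114/24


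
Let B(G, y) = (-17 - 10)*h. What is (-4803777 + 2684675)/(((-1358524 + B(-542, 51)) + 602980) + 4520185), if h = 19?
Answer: -1059551/1882064 ≈ -0.56297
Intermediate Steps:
B(G, y) = -513 (B(G, y) = (-17 - 10)*19 = -27*19 = -513)
(-4803777 + 2684675)/(((-1358524 + B(-542, 51)) + 602980) + 4520185) = (-4803777 + 2684675)/(((-1358524 - 513) + 602980) + 4520185) = -2119102/((-1359037 + 602980) + 4520185) = -2119102/(-756057 + 4520185) = -2119102/3764128 = -2119102*1/3764128 = -1059551/1882064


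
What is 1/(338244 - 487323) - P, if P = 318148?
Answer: -47429185693/149079 ≈ -3.1815e+5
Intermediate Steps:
1/(338244 - 487323) - P = 1/(338244 - 487323) - 1*318148 = 1/(-149079) - 318148 = -1/149079 - 318148 = -47429185693/149079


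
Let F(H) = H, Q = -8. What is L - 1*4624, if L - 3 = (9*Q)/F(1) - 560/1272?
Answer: -746257/159 ≈ -4693.4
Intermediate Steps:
L = -11041/159 (L = 3 + ((9*(-8))/1 - 560/1272) = 3 + (-72*1 - 560*1/1272) = 3 + (-72 - 70/159) = 3 - 11518/159 = -11041/159 ≈ -69.440)
L - 1*4624 = -11041/159 - 1*4624 = -11041/159 - 4624 = -746257/159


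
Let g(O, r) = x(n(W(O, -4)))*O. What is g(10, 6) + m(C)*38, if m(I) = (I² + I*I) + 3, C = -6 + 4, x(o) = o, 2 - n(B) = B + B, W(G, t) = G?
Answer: 238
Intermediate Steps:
n(B) = 2 - 2*B (n(B) = 2 - (B + B) = 2 - 2*B)
C = -2
g(O, r) = O*(2 - 2*O) (g(O, r) = (2 - 2*O)*O = O*(2 - 2*O))
m(I) = 3 + 2*I² (m(I) = (I² + I²) + 3 = 2*I² + 3 = 3 + 2*I²)
g(10, 6) + m(C)*38 = 2*10*(1 - 1*10) + (3 + 2*(-2)²)*38 = 2*10*(1 - 10) + (3 + 2*4)*38 = 2*10*(-9) + (3 + 8)*38 = -180 + 11*38 = -180 + 418 = 238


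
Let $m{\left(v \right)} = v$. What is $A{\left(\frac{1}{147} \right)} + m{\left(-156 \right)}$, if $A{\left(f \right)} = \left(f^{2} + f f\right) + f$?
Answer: $- \frac{3370855}{21609} \approx -155.99$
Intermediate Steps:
$A{\left(f \right)} = f + 2 f^{2}$ ($A{\left(f \right)} = \left(f^{2} + f^{2}\right) + f = 2 f^{2} + f = f + 2 f^{2}$)
$A{\left(\frac{1}{147} \right)} + m{\left(-156 \right)} = \frac{1 + \frac{2}{147}}{147} - 156 = \frac{1}{147} \cdot \frac{149}{147} - 156 = \frac{149}{21609} - 156 = - \frac{3370855}{21609}$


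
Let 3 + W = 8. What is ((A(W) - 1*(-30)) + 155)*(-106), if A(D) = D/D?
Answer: -19716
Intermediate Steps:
W = 5 (W = -3 + 8 = 5)
A(D) = 1
((A(W) - 1*(-30)) + 155)*(-106) = ((1 - 1*(-30)) + 155)*(-106) = ((1 + 30) + 155)*(-106) = (31 + 155)*(-106) = 186*(-106) = -19716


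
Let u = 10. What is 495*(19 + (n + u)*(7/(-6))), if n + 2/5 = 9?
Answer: -2673/2 ≈ -1336.5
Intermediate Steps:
n = 43/5 (n = -⅖ + 9 = 43/5 ≈ 8.6000)
495*(19 + (n + u)*(7/(-6))) = 495*(19 + (43/5 + 10)*(7/(-6))) = 495*(19 + 93*(7*(-⅙))/5) = 495*(19 + (93/5)*(-7/6)) = 495*(19 - 217/10) = 495*(-27/10) = -2673/2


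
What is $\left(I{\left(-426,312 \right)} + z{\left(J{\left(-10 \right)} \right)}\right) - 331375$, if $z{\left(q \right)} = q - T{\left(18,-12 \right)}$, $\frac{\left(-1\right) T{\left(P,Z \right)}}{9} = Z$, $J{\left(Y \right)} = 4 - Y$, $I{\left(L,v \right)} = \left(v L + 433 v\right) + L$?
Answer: $-329711$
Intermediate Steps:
$I{\left(L,v \right)} = L + 433 v + L v$ ($I{\left(L,v \right)} = \left(L v + 433 v\right) + L = \left(433 v + L v\right) + L = L + 433 v + L v$)
$T{\left(P,Z \right)} = - 9 Z$
$z{\left(q \right)} = -108 + q$ ($z{\left(q \right)} = q - \left(-9\right) \left(-12\right) = q - 108 = -108 + q$)
$\left(I{\left(-426,312 \right)} + z{\left(J{\left(-10 \right)} \right)}\right) - 331375 = \left(\left(-426 + 433 \cdot 312 - 132912\right) + \left(-108 + \left(4 - -10\right)\right)\right) - 331375 = \left(\left(-426 + 135096 - 132912\right) + \left(-108 + \left(4 + 10\right)\right)\right) - 331375 = \left(1758 + \left(-108 + 14\right)\right) - 331375 = \left(1758 - 94\right) - 331375 = 1664 - 331375 = -329711$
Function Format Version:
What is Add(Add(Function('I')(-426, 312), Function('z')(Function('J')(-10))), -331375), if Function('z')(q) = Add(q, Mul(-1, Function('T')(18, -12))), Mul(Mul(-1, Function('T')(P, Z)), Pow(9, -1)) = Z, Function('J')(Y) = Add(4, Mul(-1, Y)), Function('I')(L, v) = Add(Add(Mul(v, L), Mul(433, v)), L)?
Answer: -329711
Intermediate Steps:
Function('I')(L, v) = Add(L, Mul(433, v), Mul(L, v)) (Function('I')(L, v) = Add(Add(Mul(L, v), Mul(433, v)), L) = Add(Add(Mul(433, v), Mul(L, v)), L) = Add(L, Mul(433, v), Mul(L, v)))
Function('T')(P, Z) = Mul(-9, Z)
Function('z')(q) = Add(-108, q) (Function('z')(q) = Add(q, Mul(-1, Mul(-9, -12))) = Add(q, Mul(-1, 108)) = Add(q, -108) = Add(-108, q))
Add(Add(Function('I')(-426, 312), Function('z')(Function('J')(-10))), -331375) = Add(Add(Add(-426, Mul(433, 312), Mul(-426, 312)), Add(-108, Add(4, Mul(-1, -10)))), -331375) = Add(Add(Add(-426, 135096, -132912), Add(-108, Add(4, 10))), -331375) = Add(Add(1758, Add(-108, 14)), -331375) = Add(Add(1758, -94), -331375) = Add(1664, -331375) = -329711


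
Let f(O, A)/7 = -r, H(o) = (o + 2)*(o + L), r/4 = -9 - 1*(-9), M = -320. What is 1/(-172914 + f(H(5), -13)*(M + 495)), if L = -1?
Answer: -1/172914 ≈ -5.7832e-6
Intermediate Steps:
r = 0 (r = 4*(-9 - 1*(-9)) = 4*(-9 + 9) = 4*0 = 0)
H(o) = (-1 + o)*(2 + o) (H(o) = (o + 2)*(o - 1) = (2 + o)*(-1 + o) = (-1 + o)*(2 + o))
f(O, A) = 0 (f(O, A) = 7*(-1*0) = 7*0 = 0)
1/(-172914 + f(H(5), -13)*(M + 495)) = 1/(-172914 + 0*(-320 + 495)) = 1/(-172914 + 0*175) = 1/(-172914 + 0) = 1/(-172914) = -1/172914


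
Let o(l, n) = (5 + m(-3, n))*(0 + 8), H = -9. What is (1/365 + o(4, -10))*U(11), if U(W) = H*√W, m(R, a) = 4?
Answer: -236529*√11/365 ≈ -2149.3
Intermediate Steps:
U(W) = -9*√W
o(l, n) = 72 (o(l, n) = (5 + 4)*(0 + 8) = 9*8 = 72)
(1/365 + o(4, -10))*U(11) = (1/365 + 72)*(-9*√11) = 26281*(-9*√11)/365 = -236529*√11/365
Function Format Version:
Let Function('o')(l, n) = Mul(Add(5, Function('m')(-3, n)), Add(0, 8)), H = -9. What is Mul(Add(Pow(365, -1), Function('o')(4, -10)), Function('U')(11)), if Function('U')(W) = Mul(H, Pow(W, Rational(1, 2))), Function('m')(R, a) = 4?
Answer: Mul(Rational(-236529, 365), Pow(11, Rational(1, 2))) ≈ -2149.3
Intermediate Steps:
Function('U')(W) = Mul(-9, Pow(W, Rational(1, 2)))
Function('o')(l, n) = 72 (Function('o')(l, n) = Mul(Add(5, 4), Add(0, 8)) = Mul(9, 8) = 72)
Mul(Add(Pow(365, -1), Function('o')(4, -10)), Function('U')(11)) = Mul(Add(Pow(365, -1), 72), Mul(-9, Pow(11, Rational(1, 2)))) = Mul(Add(Rational(1, 365), 72), Mul(-9, Pow(11, Rational(1, 2)))) = Mul(Rational(26281, 365), Mul(-9, Pow(11, Rational(1, 2)))) = Mul(Rational(-236529, 365), Pow(11, Rational(1, 2)))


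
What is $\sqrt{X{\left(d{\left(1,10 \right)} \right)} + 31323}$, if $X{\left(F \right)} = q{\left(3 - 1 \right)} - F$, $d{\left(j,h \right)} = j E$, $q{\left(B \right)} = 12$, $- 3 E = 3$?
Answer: $2 \sqrt{7834} \approx 177.02$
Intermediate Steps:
$E = -1$ ($E = \left(- \frac{1}{3}\right) 3 = -1$)
$d{\left(j,h \right)} = - j$ ($d{\left(j,h \right)} = j \left(-1\right) = - j$)
$X{\left(F \right)} = 12 - F$
$\sqrt{X{\left(d{\left(1,10 \right)} \right)} + 31323} = \sqrt{\left(12 - \left(-1\right) 1\right) + 31323} = \sqrt{\left(12 - -1\right) + 31323} = \sqrt{\left(12 + 1\right) + 31323} = \sqrt{13 + 31323} = \sqrt{31336} = 2 \sqrt{7834}$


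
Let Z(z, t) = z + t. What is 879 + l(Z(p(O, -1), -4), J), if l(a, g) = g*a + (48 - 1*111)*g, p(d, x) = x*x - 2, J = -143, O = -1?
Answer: 10603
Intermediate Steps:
p(d, x) = -2 + x² (p(d, x) = x² - 2 = -2 + x²)
Z(z, t) = t + z
l(a, g) = -63*g + a*g (l(a, g) = a*g + (48 - 111)*g = a*g - 63*g = -63*g + a*g)
879 + l(Z(p(O, -1), -4), J) = 879 - 143*(-63 + (-4 + (-2 + (-1)²))) = 879 - 143*(-63 + (-4 + (-2 + 1))) = 879 - 143*(-63 + (-4 - 1)) = 879 - 143*(-63 - 5) = 879 - 143*(-68) = 879 + 9724 = 10603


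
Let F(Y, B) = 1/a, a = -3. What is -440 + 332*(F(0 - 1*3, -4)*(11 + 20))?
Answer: -11612/3 ≈ -3870.7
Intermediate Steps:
F(Y, B) = -⅓ (F(Y, B) = 1/(-3) = -⅓)
-440 + 332*(F(0 - 1*3, -4)*(11 + 20)) = -440 + 332*(-(11 + 20)/3) = -440 + 332*(-⅓*31) = -440 + 332*(-31/3) = -440 - 10292/3 = -11612/3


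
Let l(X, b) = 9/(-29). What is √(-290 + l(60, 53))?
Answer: I*√244151/29 ≈ 17.038*I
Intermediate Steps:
l(X, b) = -9/29 (l(X, b) = 9*(-1/29) = -9/29)
√(-290 + l(60, 53)) = √(-290 - 9/29) = √(-8419/29) = I*√244151/29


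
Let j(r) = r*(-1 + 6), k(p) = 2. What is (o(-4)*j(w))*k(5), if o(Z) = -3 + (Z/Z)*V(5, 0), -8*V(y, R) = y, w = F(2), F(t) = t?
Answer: -145/2 ≈ -72.500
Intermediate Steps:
w = 2
V(y, R) = -y/8
j(r) = 5*r (j(r) = r*5 = 5*r)
o(Z) = -29/8 (o(Z) = -3 + (Z/Z)*(-⅛*5) = -3 + 1*(-5/8) = -3 - 5/8 = -29/8)
(o(-4)*j(w))*k(5) = -145*2/8*2 = -29/8*10*2 = -145/4*2 = -145/2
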